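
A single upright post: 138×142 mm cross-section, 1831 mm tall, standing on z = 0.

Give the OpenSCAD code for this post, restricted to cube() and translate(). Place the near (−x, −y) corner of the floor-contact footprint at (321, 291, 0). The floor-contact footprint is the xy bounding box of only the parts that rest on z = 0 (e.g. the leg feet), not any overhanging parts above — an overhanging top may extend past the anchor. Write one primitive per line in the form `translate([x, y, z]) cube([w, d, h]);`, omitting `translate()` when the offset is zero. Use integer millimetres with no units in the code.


translate([321, 291, 0]) cube([138, 142, 1831]);


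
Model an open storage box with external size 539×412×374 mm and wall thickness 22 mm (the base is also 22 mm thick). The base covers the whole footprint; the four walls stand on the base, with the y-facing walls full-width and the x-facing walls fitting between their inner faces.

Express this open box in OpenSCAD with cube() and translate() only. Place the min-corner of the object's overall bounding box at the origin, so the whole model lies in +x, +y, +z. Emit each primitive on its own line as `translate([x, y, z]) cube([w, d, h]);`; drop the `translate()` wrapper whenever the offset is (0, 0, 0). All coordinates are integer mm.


cube([539, 412, 22]);
translate([0, 0, 22]) cube([539, 22, 352]);
translate([0, 390, 22]) cube([539, 22, 352]);
translate([0, 22, 22]) cube([22, 368, 352]);
translate([517, 22, 22]) cube([22, 368, 352]);


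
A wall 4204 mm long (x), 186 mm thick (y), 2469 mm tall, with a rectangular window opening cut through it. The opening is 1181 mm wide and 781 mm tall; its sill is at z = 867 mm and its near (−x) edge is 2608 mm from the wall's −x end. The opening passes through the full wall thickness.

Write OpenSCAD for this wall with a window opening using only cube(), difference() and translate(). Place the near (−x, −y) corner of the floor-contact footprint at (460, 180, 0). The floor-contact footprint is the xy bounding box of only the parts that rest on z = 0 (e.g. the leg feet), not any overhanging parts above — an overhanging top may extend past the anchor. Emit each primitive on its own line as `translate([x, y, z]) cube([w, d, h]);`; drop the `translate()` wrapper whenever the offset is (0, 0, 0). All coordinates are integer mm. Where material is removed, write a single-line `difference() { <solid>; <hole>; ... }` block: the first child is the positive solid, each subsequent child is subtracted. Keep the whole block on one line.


difference() { translate([460, 180, 0]) cube([4204, 186, 2469]); translate([3068, 180, 867]) cube([1181, 186, 781]); }


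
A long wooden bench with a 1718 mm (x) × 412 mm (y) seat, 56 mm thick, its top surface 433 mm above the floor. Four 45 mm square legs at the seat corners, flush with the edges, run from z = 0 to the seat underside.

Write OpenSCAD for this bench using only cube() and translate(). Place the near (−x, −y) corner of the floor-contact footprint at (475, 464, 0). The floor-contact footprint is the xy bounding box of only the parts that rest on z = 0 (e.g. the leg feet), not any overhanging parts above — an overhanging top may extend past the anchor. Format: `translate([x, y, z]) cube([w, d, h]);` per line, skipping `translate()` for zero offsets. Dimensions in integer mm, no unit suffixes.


translate([475, 464, 377]) cube([1718, 412, 56]);
translate([475, 464, 0]) cube([45, 45, 377]);
translate([475, 831, 0]) cube([45, 45, 377]);
translate([2148, 464, 0]) cube([45, 45, 377]);
translate([2148, 831, 0]) cube([45, 45, 377]);


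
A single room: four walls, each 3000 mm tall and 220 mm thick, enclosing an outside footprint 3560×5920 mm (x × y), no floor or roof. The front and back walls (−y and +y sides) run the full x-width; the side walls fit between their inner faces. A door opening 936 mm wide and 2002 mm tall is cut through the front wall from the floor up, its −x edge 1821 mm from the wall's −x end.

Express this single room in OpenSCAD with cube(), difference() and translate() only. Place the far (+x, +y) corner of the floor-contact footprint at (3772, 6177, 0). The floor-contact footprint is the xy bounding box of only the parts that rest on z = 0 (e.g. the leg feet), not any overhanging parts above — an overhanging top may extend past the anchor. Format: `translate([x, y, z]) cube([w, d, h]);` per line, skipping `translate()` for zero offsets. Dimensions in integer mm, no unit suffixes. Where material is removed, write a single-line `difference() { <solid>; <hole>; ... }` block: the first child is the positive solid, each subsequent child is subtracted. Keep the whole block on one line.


difference() { translate([212, 257, 0]) cube([3560, 220, 3000]); translate([2033, 257, 0]) cube([936, 220, 2002]); }
translate([212, 5957, 0]) cube([3560, 220, 3000]);
translate([212, 477, 0]) cube([220, 5480, 3000]);
translate([3552, 477, 0]) cube([220, 5480, 3000]);


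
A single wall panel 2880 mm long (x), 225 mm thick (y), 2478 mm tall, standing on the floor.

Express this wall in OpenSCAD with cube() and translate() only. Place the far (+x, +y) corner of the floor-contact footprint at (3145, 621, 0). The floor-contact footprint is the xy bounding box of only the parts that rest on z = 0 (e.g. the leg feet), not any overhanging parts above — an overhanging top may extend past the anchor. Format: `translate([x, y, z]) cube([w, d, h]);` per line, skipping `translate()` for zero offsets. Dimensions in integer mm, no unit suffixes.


translate([265, 396, 0]) cube([2880, 225, 2478]);


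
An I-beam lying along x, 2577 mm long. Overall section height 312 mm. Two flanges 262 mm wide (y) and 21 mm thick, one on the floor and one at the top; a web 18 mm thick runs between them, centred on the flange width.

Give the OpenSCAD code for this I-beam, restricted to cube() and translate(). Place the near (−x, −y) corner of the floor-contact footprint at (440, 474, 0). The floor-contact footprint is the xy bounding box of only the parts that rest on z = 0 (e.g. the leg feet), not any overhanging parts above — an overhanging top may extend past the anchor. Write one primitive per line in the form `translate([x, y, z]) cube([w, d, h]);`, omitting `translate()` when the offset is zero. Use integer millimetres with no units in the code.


translate([440, 474, 0]) cube([2577, 262, 21]);
translate([440, 596, 21]) cube([2577, 18, 270]);
translate([440, 474, 291]) cube([2577, 262, 21]);


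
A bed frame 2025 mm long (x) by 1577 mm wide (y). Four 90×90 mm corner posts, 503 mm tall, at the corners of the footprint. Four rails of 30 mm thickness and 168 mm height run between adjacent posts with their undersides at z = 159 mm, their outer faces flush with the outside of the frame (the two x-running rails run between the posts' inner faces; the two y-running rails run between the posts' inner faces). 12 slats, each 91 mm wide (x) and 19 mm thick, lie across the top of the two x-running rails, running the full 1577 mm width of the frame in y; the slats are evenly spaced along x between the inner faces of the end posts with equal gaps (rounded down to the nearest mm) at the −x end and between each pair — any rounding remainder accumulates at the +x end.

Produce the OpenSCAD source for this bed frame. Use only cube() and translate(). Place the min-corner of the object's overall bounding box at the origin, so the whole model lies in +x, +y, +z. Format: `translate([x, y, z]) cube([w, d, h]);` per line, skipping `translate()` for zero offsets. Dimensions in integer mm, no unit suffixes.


cube([90, 90, 503]);
translate([0, 1487, 0]) cube([90, 90, 503]);
translate([1935, 0, 0]) cube([90, 90, 503]);
translate([1935, 1487, 0]) cube([90, 90, 503]);
translate([90, 0, 159]) cube([1845, 30, 168]);
translate([90, 1547, 159]) cube([1845, 30, 168]);
translate([0, 90, 159]) cube([30, 1397, 168]);
translate([1995, 90, 159]) cube([30, 1397, 168]);
translate([147, 0, 327]) cube([91, 1577, 19]);
translate([295, 0, 327]) cube([91, 1577, 19]);
translate([443, 0, 327]) cube([91, 1577, 19]);
translate([591, 0, 327]) cube([91, 1577, 19]);
translate([739, 0, 327]) cube([91, 1577, 19]);
translate([887, 0, 327]) cube([91, 1577, 19]);
translate([1035, 0, 327]) cube([91, 1577, 19]);
translate([1183, 0, 327]) cube([91, 1577, 19]);
translate([1331, 0, 327]) cube([91, 1577, 19]);
translate([1479, 0, 327]) cube([91, 1577, 19]);
translate([1627, 0, 327]) cube([91, 1577, 19]);
translate([1775, 0, 327]) cube([91, 1577, 19]);


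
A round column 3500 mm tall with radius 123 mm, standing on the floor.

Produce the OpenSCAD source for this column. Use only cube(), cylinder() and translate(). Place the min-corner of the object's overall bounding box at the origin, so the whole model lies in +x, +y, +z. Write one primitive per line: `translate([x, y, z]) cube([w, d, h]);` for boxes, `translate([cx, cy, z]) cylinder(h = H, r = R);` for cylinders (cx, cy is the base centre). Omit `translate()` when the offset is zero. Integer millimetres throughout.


translate([123, 123, 0]) cylinder(h = 3500, r = 123);


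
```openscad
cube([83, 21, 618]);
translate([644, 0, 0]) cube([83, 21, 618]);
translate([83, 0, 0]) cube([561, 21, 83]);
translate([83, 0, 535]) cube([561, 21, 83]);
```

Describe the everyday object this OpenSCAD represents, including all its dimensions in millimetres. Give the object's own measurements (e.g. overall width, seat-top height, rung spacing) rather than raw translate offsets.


A rectangular picture frame lying in the x–z plane (depth along y). The opening is 561 mm wide (x) by 452 mm tall (z), surrounded by a border 83 mm wide on all four sides. The frame is 21 mm deep and is made of two full-height vertical stiles with two horizontal rails fitted between them.


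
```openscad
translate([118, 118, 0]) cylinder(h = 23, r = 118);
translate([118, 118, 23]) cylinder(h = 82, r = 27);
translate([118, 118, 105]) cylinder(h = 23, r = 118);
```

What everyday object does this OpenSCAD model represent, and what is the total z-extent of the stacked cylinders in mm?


A spool. The overall height is 128 mm.

Three coaxial cylinders, large–small–large — a spool. Two 23 mm flanges and a 82 mm core give 23 + 82 + 23 = 128 mm.


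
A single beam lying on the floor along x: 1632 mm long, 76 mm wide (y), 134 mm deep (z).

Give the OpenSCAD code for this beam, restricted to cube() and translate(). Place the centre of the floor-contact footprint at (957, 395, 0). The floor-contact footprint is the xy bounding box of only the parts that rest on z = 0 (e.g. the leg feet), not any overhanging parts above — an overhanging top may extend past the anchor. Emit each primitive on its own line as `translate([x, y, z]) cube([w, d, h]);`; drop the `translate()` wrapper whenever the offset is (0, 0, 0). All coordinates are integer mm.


translate([141, 357, 0]) cube([1632, 76, 134]);


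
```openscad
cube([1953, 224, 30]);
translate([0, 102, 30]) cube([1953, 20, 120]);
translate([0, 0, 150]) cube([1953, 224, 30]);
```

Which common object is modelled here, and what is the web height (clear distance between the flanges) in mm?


An I-beam. The web height is 120 mm.

Two wide flanges with a thin centred web — an I-beam. Overall 180 mm minus two 30 mm flanges gives a web of 180 − 2·30 = 120 mm.


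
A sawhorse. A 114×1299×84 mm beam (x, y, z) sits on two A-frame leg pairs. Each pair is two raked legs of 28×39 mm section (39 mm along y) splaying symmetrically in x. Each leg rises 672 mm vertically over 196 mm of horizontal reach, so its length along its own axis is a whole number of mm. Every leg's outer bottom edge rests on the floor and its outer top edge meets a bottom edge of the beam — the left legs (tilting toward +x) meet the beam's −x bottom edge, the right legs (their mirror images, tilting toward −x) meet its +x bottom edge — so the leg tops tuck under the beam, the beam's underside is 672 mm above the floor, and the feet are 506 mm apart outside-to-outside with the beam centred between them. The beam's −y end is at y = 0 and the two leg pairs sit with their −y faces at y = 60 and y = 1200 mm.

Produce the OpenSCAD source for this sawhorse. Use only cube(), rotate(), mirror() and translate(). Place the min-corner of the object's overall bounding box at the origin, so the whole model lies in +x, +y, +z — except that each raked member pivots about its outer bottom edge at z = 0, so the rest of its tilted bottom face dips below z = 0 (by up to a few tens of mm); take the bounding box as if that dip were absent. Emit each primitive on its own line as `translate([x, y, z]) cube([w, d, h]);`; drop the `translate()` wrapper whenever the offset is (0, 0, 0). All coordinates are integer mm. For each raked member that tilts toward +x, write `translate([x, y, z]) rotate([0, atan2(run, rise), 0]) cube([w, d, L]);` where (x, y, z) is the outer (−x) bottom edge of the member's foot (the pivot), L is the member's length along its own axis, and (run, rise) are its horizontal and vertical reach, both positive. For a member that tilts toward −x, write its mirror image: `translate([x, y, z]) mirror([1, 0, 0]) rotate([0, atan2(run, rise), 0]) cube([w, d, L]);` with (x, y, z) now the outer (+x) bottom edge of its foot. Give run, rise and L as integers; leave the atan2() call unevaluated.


// leg length = √(196² + 672²) = 700
// right-leg outer foot x = 2·196 + 114 = 506
// beam min-corner = (196, 0, 672)
translate([196, 0, 672]) cube([114, 1299, 84]);
translate([0, 60, 0]) rotate([0, atan2(196, 672), 0]) cube([28, 39, 700]);
translate([506, 60, 0]) mirror([1, 0, 0]) rotate([0, atan2(196, 672), 0]) cube([28, 39, 700]);
translate([0, 1200, 0]) rotate([0, atan2(196, 672), 0]) cube([28, 39, 700]);
translate([506, 1200, 0]) mirror([1, 0, 0]) rotate([0, atan2(196, 672), 0]) cube([28, 39, 700]);


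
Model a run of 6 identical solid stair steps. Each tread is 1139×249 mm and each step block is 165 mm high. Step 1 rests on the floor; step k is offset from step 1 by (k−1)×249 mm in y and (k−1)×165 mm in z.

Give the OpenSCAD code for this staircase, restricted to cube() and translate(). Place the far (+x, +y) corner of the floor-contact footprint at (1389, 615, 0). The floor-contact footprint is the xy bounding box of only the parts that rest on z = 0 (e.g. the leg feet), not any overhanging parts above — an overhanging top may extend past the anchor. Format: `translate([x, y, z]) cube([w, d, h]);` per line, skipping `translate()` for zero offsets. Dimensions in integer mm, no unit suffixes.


translate([250, 366, 0]) cube([1139, 249, 165]);
translate([250, 615, 165]) cube([1139, 249, 165]);
translate([250, 864, 330]) cube([1139, 249, 165]);
translate([250, 1113, 495]) cube([1139, 249, 165]);
translate([250, 1362, 660]) cube([1139, 249, 165]);
translate([250, 1611, 825]) cube([1139, 249, 165]);


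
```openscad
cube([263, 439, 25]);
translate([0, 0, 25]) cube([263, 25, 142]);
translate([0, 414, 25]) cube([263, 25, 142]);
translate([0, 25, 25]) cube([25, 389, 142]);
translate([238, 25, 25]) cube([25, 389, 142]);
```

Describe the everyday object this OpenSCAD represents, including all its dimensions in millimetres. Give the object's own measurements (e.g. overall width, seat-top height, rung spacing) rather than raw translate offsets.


An open-topped rectangular box: outside dimensions 263×439×167 mm, with a uniform wall and base thickness of 25 mm. The base is a full 263×439 slab on the floor; four walls sit on top of the base. The front and back walls (the −y and +y sides) span the full width; the two side walls fit between them.


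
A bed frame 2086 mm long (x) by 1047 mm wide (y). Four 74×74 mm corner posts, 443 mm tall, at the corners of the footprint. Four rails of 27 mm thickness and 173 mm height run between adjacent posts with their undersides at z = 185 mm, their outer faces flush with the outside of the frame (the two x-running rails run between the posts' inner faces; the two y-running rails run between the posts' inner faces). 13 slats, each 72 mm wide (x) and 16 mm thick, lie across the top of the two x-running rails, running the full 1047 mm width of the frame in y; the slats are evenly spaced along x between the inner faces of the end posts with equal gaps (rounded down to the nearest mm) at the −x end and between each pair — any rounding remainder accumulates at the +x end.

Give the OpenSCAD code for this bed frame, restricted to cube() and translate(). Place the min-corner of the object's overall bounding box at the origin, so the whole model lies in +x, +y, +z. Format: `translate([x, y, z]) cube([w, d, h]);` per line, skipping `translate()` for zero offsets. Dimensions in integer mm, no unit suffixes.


// slat z = rail_z + rail_h = 185 + 173 = 358
// slat gap = ⌊(1938 − 13·72) / 14⌋ = 71
cube([74, 74, 443]);
translate([0, 973, 0]) cube([74, 74, 443]);
translate([2012, 0, 0]) cube([74, 74, 443]);
translate([2012, 973, 0]) cube([74, 74, 443]);
translate([74, 0, 185]) cube([1938, 27, 173]);
translate([74, 1020, 185]) cube([1938, 27, 173]);
translate([0, 74, 185]) cube([27, 899, 173]);
translate([2059, 74, 185]) cube([27, 899, 173]);
translate([145, 0, 358]) cube([72, 1047, 16]);
translate([288, 0, 358]) cube([72, 1047, 16]);
translate([431, 0, 358]) cube([72, 1047, 16]);
translate([574, 0, 358]) cube([72, 1047, 16]);
translate([717, 0, 358]) cube([72, 1047, 16]);
translate([860, 0, 358]) cube([72, 1047, 16]);
translate([1003, 0, 358]) cube([72, 1047, 16]);
translate([1146, 0, 358]) cube([72, 1047, 16]);
translate([1289, 0, 358]) cube([72, 1047, 16]);
translate([1432, 0, 358]) cube([72, 1047, 16]);
translate([1575, 0, 358]) cube([72, 1047, 16]);
translate([1718, 0, 358]) cube([72, 1047, 16]);
translate([1861, 0, 358]) cube([72, 1047, 16]);


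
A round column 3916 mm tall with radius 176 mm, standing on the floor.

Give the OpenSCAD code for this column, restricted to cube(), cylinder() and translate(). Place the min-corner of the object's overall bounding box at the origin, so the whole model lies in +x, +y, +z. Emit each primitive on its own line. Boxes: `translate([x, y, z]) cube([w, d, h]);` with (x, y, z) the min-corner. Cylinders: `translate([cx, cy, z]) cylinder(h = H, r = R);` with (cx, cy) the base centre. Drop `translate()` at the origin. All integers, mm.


translate([176, 176, 0]) cylinder(h = 3916, r = 176);


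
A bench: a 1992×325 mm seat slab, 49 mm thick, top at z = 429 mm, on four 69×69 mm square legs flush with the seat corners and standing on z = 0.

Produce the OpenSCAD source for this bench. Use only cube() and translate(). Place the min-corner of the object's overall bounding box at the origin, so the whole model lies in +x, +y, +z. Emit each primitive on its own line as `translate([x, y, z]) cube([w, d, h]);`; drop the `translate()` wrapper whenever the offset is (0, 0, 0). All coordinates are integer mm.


translate([0, 0, 380]) cube([1992, 325, 49]);
cube([69, 69, 380]);
translate([0, 256, 0]) cube([69, 69, 380]);
translate([1923, 0, 0]) cube([69, 69, 380]);
translate([1923, 256, 0]) cube([69, 69, 380]);


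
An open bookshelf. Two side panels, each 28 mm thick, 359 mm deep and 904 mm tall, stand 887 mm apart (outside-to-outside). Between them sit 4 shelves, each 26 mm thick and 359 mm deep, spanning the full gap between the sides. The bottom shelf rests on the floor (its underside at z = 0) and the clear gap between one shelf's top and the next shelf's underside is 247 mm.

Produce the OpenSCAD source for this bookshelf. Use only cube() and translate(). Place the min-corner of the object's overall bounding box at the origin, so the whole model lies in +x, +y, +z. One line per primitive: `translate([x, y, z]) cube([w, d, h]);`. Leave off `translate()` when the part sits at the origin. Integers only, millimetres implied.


cube([28, 359, 904]);
translate([859, 0, 0]) cube([28, 359, 904]);
translate([28, 0, 0]) cube([831, 359, 26]);
translate([28, 0, 273]) cube([831, 359, 26]);
translate([28, 0, 546]) cube([831, 359, 26]);
translate([28, 0, 819]) cube([831, 359, 26]);


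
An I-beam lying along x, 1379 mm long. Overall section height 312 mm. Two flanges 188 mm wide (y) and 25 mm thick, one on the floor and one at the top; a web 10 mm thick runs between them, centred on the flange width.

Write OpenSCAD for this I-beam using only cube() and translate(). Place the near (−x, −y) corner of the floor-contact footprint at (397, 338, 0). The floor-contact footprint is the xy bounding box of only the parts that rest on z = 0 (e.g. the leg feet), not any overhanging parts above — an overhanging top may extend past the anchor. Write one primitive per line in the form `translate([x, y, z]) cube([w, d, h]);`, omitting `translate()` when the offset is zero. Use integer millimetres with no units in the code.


translate([397, 338, 0]) cube([1379, 188, 25]);
translate([397, 427, 25]) cube([1379, 10, 262]);
translate([397, 338, 287]) cube([1379, 188, 25]);


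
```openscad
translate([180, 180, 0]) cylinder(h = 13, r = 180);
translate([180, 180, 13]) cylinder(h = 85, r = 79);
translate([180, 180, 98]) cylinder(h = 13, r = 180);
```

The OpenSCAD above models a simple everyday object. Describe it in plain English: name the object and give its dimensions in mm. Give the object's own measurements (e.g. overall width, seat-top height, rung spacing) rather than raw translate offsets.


A spool: two coaxial disc flanges of radius 180 mm and thickness 13 mm, joined by a core cylinder of radius 79 mm and height 85 mm. The lower flange rests on z = 0 and the three cylinders share a vertical axis.


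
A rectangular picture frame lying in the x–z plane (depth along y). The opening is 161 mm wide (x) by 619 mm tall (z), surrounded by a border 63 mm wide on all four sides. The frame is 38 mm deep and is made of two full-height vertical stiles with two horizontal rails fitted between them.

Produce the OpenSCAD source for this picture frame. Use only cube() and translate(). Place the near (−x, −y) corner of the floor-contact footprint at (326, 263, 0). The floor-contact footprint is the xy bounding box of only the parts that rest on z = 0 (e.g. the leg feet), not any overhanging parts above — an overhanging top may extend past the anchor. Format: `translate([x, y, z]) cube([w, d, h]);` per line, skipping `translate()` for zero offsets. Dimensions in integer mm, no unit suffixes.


translate([326, 263, 0]) cube([63, 38, 745]);
translate([550, 263, 0]) cube([63, 38, 745]);
translate([389, 263, 0]) cube([161, 38, 63]);
translate([389, 263, 682]) cube([161, 38, 63]);


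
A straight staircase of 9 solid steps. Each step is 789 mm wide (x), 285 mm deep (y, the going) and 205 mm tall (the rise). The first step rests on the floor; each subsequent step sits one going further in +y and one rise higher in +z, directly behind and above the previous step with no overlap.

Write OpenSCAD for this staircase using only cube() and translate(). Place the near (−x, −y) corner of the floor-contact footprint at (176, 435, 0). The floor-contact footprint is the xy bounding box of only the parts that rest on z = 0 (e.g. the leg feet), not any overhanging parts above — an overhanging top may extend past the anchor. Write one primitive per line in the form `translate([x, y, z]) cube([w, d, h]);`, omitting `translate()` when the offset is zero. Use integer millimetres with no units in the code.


translate([176, 435, 0]) cube([789, 285, 205]);
translate([176, 720, 205]) cube([789, 285, 205]);
translate([176, 1005, 410]) cube([789, 285, 205]);
translate([176, 1290, 615]) cube([789, 285, 205]);
translate([176, 1575, 820]) cube([789, 285, 205]);
translate([176, 1860, 1025]) cube([789, 285, 205]);
translate([176, 2145, 1230]) cube([789, 285, 205]);
translate([176, 2430, 1435]) cube([789, 285, 205]);
translate([176, 2715, 1640]) cube([789, 285, 205]);


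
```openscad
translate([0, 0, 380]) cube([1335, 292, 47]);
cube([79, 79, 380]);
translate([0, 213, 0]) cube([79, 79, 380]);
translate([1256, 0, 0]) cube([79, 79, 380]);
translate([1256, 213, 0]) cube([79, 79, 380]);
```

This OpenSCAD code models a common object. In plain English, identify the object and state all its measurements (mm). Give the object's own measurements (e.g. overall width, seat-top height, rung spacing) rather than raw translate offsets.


A bench: a 1335×292 mm seat slab, 47 mm thick, top at z = 427 mm, on four 79×79 mm square legs flush with the seat corners and standing on z = 0.


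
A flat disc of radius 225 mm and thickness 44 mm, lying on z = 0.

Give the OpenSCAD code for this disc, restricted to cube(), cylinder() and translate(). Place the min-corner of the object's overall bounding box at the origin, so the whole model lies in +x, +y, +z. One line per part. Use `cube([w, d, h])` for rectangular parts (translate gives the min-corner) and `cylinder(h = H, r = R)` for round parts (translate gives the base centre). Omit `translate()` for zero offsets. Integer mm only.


translate([225, 225, 0]) cylinder(h = 44, r = 225);


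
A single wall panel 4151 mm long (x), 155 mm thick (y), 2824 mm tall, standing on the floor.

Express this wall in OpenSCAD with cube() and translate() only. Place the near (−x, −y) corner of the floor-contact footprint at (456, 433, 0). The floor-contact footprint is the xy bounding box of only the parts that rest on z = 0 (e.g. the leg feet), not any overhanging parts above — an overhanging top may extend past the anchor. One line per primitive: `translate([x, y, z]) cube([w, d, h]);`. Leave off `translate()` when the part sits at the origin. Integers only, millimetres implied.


translate([456, 433, 0]) cube([4151, 155, 2824]);


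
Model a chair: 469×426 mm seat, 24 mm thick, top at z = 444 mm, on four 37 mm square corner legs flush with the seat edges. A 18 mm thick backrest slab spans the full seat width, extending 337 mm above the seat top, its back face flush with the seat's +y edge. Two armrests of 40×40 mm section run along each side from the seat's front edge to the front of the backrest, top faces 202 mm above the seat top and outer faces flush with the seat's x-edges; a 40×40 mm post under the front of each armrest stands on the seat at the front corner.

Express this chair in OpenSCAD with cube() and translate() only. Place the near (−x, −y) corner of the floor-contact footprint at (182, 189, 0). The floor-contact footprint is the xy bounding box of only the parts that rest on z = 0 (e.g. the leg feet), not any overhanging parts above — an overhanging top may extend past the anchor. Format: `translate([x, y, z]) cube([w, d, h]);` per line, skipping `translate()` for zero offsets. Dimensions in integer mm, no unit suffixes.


translate([182, 189, 420]) cube([469, 426, 24]);
translate([182, 189, 0]) cube([37, 37, 420]);
translate([614, 189, 0]) cube([37, 37, 420]);
translate([182, 578, 0]) cube([37, 37, 420]);
translate([614, 578, 0]) cube([37, 37, 420]);
translate([182, 597, 444]) cube([469, 18, 337]);
translate([182, 189, 606]) cube([40, 408, 40]);
translate([611, 189, 606]) cube([40, 408, 40]);
translate([182, 189, 444]) cube([40, 40, 162]);
translate([611, 189, 444]) cube([40, 40, 162]);


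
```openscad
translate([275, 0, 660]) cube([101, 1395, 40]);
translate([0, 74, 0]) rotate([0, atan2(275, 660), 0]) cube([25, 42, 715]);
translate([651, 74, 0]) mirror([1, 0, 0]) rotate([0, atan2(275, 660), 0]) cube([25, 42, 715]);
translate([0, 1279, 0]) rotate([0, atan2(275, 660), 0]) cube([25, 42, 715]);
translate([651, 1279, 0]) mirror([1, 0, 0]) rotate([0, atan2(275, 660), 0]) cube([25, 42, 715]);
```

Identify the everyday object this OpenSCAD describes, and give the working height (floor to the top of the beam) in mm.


A sawhorse. The overall height is 700 mm.

A beam across two mirrored pairs of raked legs — a sawhorse. The beam's underside is at z = 660 (matching the legs' vertical rise in atan2(275, 660)) and the beam is 40 mm tall, so its top is at 660 + 40 = 700 mm. The raked legs top out at the beam's underside, so that is the highest point.


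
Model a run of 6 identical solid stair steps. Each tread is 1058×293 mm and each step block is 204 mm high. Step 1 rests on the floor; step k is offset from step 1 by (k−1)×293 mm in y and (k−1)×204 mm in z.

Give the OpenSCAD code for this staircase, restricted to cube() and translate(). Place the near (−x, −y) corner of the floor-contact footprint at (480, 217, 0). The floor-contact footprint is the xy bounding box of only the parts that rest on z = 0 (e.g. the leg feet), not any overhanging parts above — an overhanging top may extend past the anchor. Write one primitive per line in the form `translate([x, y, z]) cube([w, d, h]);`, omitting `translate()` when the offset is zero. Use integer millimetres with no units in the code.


translate([480, 217, 0]) cube([1058, 293, 204]);
translate([480, 510, 204]) cube([1058, 293, 204]);
translate([480, 803, 408]) cube([1058, 293, 204]);
translate([480, 1096, 612]) cube([1058, 293, 204]);
translate([480, 1389, 816]) cube([1058, 293, 204]);
translate([480, 1682, 1020]) cube([1058, 293, 204]);


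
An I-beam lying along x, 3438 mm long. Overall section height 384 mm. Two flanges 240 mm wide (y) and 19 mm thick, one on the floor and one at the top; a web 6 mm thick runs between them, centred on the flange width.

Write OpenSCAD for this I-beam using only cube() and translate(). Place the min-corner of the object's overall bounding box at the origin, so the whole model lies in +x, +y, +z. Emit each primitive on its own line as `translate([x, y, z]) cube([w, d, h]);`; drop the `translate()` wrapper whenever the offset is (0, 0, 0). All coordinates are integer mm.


cube([3438, 240, 19]);
translate([0, 117, 19]) cube([3438, 6, 346]);
translate([0, 0, 365]) cube([3438, 240, 19]);


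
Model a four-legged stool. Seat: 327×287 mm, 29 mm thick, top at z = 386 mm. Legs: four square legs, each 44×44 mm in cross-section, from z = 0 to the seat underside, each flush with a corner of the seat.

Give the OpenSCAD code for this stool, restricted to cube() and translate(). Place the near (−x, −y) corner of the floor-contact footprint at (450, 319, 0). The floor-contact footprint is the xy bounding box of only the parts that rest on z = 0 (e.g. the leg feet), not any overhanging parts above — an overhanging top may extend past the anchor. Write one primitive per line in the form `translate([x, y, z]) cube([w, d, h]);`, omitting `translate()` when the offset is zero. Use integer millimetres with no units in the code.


// leg_h = 386 - 29 = 357
translate([450, 319, 357]) cube([327, 287, 29]);
translate([450, 319, 0]) cube([44, 44, 357]);
translate([733, 319, 0]) cube([44, 44, 357]);
translate([450, 562, 0]) cube([44, 44, 357]);
translate([733, 562, 0]) cube([44, 44, 357]);


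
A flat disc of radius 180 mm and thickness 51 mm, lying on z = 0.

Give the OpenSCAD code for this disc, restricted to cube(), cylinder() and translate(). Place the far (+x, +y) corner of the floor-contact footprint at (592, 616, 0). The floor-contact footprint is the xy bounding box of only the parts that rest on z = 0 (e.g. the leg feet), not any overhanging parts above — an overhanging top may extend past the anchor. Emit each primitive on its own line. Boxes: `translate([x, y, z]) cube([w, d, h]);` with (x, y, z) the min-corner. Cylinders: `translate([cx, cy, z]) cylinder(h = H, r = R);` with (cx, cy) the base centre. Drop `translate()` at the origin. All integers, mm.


translate([412, 436, 0]) cylinder(h = 51, r = 180);


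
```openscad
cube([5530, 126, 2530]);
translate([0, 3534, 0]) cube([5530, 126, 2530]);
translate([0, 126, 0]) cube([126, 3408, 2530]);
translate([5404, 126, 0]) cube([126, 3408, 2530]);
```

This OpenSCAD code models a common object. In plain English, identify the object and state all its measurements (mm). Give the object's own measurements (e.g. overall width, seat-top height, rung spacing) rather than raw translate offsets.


The wall frame of a small rectangular building: four walls, each 2530 mm tall and 126 mm thick, enclosing a footprint 5530 mm (x) by 3660 mm (y) outside-to-outside, with no floor or roof. The front and back walls (the −y and +y sides) span the full width; the two side walls fit between them.


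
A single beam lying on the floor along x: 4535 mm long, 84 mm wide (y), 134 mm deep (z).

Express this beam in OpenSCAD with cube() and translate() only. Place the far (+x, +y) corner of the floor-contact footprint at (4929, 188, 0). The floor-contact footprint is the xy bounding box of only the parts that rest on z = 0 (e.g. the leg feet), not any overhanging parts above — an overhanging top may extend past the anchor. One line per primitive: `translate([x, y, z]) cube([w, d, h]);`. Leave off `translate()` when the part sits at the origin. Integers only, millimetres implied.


translate([394, 104, 0]) cube([4535, 84, 134]);


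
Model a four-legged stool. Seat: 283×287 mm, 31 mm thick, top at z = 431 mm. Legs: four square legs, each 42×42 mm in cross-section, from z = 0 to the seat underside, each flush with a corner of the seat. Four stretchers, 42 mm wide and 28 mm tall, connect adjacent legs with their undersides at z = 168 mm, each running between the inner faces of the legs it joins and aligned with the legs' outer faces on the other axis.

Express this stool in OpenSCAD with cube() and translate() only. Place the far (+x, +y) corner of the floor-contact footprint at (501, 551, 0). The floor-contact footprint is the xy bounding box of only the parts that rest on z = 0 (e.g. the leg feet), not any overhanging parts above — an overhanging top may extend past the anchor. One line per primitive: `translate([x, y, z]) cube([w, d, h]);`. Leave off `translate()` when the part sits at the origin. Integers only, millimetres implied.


translate([218, 264, 400]) cube([283, 287, 31]);
translate([218, 264, 0]) cube([42, 42, 400]);
translate([459, 264, 0]) cube([42, 42, 400]);
translate([218, 509, 0]) cube([42, 42, 400]);
translate([459, 509, 0]) cube([42, 42, 400]);
translate([260, 264, 168]) cube([199, 42, 28]);
translate([260, 509, 168]) cube([199, 42, 28]);
translate([218, 306, 168]) cube([42, 203, 28]);
translate([459, 306, 168]) cube([42, 203, 28]);


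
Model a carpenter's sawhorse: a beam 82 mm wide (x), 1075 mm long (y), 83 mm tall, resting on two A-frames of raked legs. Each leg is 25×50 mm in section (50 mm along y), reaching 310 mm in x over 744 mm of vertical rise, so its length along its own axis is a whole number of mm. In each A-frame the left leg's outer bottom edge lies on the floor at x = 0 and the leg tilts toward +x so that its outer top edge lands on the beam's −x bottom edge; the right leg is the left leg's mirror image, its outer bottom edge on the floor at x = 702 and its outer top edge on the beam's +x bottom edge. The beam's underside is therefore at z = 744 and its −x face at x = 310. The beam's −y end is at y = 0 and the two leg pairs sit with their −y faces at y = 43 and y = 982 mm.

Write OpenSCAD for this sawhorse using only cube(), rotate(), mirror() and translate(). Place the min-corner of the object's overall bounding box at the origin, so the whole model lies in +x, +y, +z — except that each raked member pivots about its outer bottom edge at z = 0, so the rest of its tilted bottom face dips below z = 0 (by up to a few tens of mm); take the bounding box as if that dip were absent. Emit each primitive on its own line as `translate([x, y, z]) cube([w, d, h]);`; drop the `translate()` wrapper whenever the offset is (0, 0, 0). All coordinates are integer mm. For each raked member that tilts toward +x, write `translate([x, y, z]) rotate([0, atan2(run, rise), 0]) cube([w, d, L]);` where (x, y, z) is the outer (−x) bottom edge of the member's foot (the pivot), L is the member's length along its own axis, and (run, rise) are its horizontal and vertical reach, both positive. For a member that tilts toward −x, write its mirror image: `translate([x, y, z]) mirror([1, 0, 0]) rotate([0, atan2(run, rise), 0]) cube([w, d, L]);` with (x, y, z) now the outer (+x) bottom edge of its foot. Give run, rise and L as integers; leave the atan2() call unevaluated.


translate([310, 0, 744]) cube([82, 1075, 83]);
translate([0, 43, 0]) rotate([0, atan2(310, 744), 0]) cube([25, 50, 806]);
translate([702, 43, 0]) mirror([1, 0, 0]) rotate([0, atan2(310, 744), 0]) cube([25, 50, 806]);
translate([0, 982, 0]) rotate([0, atan2(310, 744), 0]) cube([25, 50, 806]);
translate([702, 982, 0]) mirror([1, 0, 0]) rotate([0, atan2(310, 744), 0]) cube([25, 50, 806]);


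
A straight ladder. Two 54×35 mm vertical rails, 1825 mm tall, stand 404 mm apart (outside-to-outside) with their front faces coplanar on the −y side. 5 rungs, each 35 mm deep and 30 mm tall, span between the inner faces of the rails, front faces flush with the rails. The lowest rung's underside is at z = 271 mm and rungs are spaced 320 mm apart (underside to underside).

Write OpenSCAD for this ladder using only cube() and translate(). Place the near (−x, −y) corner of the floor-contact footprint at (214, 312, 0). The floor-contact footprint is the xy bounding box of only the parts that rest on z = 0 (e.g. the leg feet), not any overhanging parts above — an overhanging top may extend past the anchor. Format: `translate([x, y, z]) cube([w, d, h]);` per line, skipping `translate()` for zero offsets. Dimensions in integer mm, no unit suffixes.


// rung span = 404 - 2*54 = 296
// rung[k] z = 271 + k*320
translate([214, 312, 0]) cube([54, 35, 1825]);
translate([564, 312, 0]) cube([54, 35, 1825]);
translate([268, 312, 271]) cube([296, 35, 30]);
translate([268, 312, 591]) cube([296, 35, 30]);
translate([268, 312, 911]) cube([296, 35, 30]);
translate([268, 312, 1231]) cube([296, 35, 30]);
translate([268, 312, 1551]) cube([296, 35, 30]);


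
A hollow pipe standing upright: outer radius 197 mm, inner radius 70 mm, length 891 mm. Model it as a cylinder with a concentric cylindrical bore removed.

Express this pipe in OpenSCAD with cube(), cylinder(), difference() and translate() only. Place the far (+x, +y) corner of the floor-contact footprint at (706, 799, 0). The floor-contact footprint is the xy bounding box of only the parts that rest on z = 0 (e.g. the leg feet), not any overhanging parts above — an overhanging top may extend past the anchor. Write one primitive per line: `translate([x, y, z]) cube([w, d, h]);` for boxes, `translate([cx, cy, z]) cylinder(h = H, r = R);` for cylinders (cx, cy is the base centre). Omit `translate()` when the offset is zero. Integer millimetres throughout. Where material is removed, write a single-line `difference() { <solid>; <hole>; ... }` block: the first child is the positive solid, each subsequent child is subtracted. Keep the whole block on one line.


difference() { translate([509, 602, 0]) cylinder(h = 891, r = 197); translate([509, 602, 0]) cylinder(h = 891, r = 70); }


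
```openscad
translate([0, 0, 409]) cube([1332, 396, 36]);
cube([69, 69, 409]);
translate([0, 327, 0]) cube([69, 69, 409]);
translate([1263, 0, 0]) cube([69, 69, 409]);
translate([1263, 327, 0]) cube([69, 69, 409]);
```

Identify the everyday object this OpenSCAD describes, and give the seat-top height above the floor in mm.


A bench. The seat-top height is 445 mm.

A long slab on four corner posts — a bench. The slab sits at z = 409 with thickness 36, so the top is 409 + 36 = 445 mm.


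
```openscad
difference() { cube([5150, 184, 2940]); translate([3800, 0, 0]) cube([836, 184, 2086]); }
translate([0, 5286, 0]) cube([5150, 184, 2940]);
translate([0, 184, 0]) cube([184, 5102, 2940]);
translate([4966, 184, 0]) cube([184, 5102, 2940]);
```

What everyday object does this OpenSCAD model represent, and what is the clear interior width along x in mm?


A single room. The interior width is 4782 mm.

Four walls enclosing a rectangle with a door in the front wall — a room. Outside width 5150 minus two 184 mm walls gives 4782 mm.


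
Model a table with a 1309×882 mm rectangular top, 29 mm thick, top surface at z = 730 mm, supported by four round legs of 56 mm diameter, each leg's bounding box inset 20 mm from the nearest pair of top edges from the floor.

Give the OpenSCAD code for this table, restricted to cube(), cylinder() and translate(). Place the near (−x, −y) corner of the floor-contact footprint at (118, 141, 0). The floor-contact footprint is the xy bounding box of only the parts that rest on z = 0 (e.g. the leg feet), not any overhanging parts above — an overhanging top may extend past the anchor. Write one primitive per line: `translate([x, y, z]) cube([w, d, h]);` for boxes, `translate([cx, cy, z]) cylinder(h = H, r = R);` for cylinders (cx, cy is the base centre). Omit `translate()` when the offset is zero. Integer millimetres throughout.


// leg_h = 730 - 29 = 701
translate([98, 121, 701]) cube([1309, 882, 29]);
translate([146, 169, 0]) cylinder(h = 701, r = 28);
translate([1359, 169, 0]) cylinder(h = 701, r = 28);
translate([146, 955, 0]) cylinder(h = 701, r = 28);
translate([1359, 955, 0]) cylinder(h = 701, r = 28);
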